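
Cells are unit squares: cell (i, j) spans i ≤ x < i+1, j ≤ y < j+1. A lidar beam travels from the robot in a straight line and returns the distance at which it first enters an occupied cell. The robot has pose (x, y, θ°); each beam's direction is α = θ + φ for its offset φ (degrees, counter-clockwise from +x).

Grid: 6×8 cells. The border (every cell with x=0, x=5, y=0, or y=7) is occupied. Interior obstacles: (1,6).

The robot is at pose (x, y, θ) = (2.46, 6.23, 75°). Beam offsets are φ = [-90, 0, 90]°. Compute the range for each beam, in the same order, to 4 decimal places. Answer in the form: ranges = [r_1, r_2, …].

ranges = [2.6296, 0.7972, 0.4762]

beam 1: φ=-90°, α=345°
  d=(0.9659,-0.2588)  start (2,6)  tX=0.5590 tY=0.8887  stride 1/|dx|=1.0353 1/|dy|=3.8637
    cross x-line → (3,6), t=0.5590
    cross y-line → (3,5), t=0.8887
    cross x-line → (4,5), t=1.5943
    cross x-line → (5,5), t=2.6296 (wall)
  → r_1 = 2.6296
beam 2: φ=0°, α=75°
  d=(0.2588,0.9659)  start (2,6)  tX=2.0864 tY=0.7972  stride 1/|dx|=3.8637 1/|dy|=1.0353
    cross y-line → (2,7), t=0.7972 (wall)
  → r_2 = 0.7972
beam 3: φ=90°, α=165°
  d=(-0.9659,0.2588)  start (2,6)  tX=0.4762 tY=2.9751  stride 1/|dx|=1.0353 1/|dy|=3.8637
    cross x-line → (1,6), t=0.4762 (wall)
  → r_3 = 0.4762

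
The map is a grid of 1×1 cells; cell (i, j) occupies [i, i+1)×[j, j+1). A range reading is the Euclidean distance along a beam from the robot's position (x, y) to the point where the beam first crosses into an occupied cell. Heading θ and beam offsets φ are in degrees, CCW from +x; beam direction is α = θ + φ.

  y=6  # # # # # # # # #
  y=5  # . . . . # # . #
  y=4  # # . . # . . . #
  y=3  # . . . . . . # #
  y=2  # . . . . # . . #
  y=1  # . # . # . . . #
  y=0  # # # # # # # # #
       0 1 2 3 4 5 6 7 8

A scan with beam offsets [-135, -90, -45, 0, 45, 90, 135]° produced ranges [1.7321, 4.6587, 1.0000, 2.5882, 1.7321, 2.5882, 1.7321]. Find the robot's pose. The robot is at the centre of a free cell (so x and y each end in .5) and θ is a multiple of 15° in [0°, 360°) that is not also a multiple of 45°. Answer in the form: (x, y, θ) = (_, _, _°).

(x, y, θ) = (3.5, 3.5, 105°)

The pose lattice has 27·16 = 432 candidates. Test each by forward raycasting.
  (4.5, 2.5, 165°): beam 1 = 0.5774 ≠ 1.7321 ✗
  (4.5, 3.5, 300°): beam 1 = 2.5882 ≠ 1.7321 ✗
  (5.5, 3.5, 60°): beam 1 = 0.5176 ≠ 1.7321 ✗
  (5.5, 4.5, 210°): beam 1 = 0.5176 ≠ 1.7321 ✗
  (3.5, 5.5, 75°): beam 1 = 1.0000 ≠ 1.7321 ✗
  …
  (3.5, 3.5, 105°): r_1=1.7321, r_2=4.6587, r_3=1.0000, r_4=2.5882, r_5=1.7321, r_6=2.5882, r_7=1.7321 — all match ✓
Only this pose fits every beam.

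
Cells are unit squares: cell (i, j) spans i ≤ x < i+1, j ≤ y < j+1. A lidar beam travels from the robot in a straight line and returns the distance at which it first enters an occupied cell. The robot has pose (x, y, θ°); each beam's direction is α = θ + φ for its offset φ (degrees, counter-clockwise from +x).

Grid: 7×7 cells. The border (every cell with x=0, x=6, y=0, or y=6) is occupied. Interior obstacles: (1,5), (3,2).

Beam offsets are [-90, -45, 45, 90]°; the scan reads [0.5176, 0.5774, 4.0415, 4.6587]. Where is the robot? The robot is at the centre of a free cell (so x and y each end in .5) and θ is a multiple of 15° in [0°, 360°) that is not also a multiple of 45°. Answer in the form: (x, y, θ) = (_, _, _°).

(x, y, θ) = (1.5, 4.5, 255°)

Candidates: 23 free-cell centres × 16 headings = 368 poses. Raycast each; keep the one whose scan matches to 4 dp.
  (2.5, 2.5, 300°): beam 1 = 1.7321 ≠ 0.5176 ✗
  (5.5, 1.5, 195°): beam 1 = 4.6587 ≠ 0.5176 ✗
  (4.5, 4.5, 150°): beam 1 = 1.7321 ≠ 0.5176 ✗
  …
  (1.5, 4.5, 255°): r_1=0.5176, r_2=0.5774, r_3=4.0415, r_4=4.6587 — all match ✓
No second candidate reproduces the full scan.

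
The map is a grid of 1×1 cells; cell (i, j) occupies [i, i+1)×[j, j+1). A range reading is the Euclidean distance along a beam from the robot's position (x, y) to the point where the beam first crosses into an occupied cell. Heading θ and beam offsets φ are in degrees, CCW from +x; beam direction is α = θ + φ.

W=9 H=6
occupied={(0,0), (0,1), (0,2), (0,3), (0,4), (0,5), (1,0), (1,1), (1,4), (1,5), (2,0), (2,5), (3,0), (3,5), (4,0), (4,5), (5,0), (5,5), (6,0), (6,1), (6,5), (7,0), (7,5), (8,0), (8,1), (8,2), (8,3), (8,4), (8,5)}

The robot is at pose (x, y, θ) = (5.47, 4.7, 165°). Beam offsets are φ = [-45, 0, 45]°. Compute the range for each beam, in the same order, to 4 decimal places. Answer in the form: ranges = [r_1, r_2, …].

ranges = [0.3464, 1.1591, 5.1615]

beam 1: φ=-45°, α=120°
  direction (-0.5000, 0.8660); cell (5,4); t to first gridline: x 0.9400, y 0.3464 (then +2.0000 / +1.1547)
    (5,5) via y @ 0.3464  # hit
  → r_1 = 0.3464
beam 2: φ=0°, α=165°
  direction (-0.9659, 0.2588); cell (5,4); t to first gridline: x 0.4866, y 1.1591 (then +1.0353 / +3.8637)
    (4,4) via x @ 0.4866
    (4,5) via y @ 1.1591  # hit
  → r_2 = 1.1591
beam 3: φ=45°, α=210°
  direction (-0.8660, -0.5000); cell (5,4); t to first gridline: x 0.5427, y 1.4000 (then +1.1547 / +2.0000)
    (4,4) via x @ 0.5427
    (4,3) via y @ 1.4000
    (3,3) via x @ 1.6974
    (2,3) via x @ 2.8521
    (2,2) via y @ 3.4000
    (1,2) via x @ 4.0068
    (0,2) via x @ 5.1615  # hit
  → r_3 = 5.1615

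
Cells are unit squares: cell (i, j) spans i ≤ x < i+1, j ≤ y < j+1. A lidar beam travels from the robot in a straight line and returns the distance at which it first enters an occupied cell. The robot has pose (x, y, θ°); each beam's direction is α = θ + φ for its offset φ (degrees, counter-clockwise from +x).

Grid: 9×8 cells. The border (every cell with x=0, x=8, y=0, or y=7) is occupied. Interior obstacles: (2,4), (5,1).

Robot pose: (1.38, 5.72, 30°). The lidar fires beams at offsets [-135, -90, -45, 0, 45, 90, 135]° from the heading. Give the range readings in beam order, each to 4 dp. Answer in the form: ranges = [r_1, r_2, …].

ranges = [1.4682, 1.2400, 6.8535, 2.5600, 1.3252, 0.7600, 0.3934]

beam 1: φ=-135°, α=255°
  d=(-0.2588,-0.9659)  start (1,5)  tX=1.4682 tY=0.7454  stride 1/|dx|=3.8637 1/|dy|=1.0353
    cross y-line → (1,4), t=0.7454
    cross x-line → (0,4), t=1.4682 (wall)
  → r_1 = 1.4682
beam 2: φ=-90°, α=300°
  d=(0.5000,-0.8660)  start (1,5)  tX=1.2400 tY=0.8314  stride 1/|dx|=2.0000 1/|dy|=1.1547
    cross y-line → (1,4), t=0.8314
    cross x-line → (2,4), t=1.2400 (wall)
  → r_2 = 1.2400
beam 3: φ=-45°, α=345°
  d=(0.9659,-0.2588)  start (1,5)  tX=0.6419 tY=2.7819  stride 1/|dx|=1.0353 1/|dy|=3.8637
    cross x-line → (2,5), t=0.6419
    cross x-line → (3,5), t=1.6771
    cross x-line → (4,5), t=2.7124
    cross y-line → (4,4), t=2.7819
    cross x-line → (5,4), t=3.7477
    cross x-line → (6,4), t=4.7830
    cross x-line → (7,4), t=5.8183
    cross y-line → (7,3), t=6.6456
    cross x-line → (8,3), t=6.8535 (wall)
  → r_3 = 6.8535
beam 4: φ=0°, α=30°
  d=(0.8660,0.5000)  start (1,5)  tX=0.7159 tY=0.5600  stride 1/|dx|=1.1547 1/|dy|=2.0000
    cross y-line → (1,6), t=0.5600
    cross x-line → (2,6), t=0.7159
    cross x-line → (3,6), t=1.8706
    cross y-line → (3,7), t=2.5600 (wall)
  → r_4 = 2.5600
beam 5: φ=45°, α=75°
  d=(0.2588,0.9659)  start (1,5)  tX=2.3955 tY=0.2899  stride 1/|dx|=3.8637 1/|dy|=1.0353
    cross y-line → (1,6), t=0.2899
    cross y-line → (1,7), t=1.3252 (wall)
  → r_5 = 1.3252
beam 6: φ=90°, α=120°
  d=(-0.5000,0.8660)  start (1,5)  tX=0.7600 tY=0.3233  stride 1/|dx|=2.0000 1/|dy|=1.1547
    cross y-line → (1,6), t=0.3233
    cross x-line → (0,6), t=0.7600 (wall)
  → r_6 = 0.7600
beam 7: φ=135°, α=165°
  d=(-0.9659,0.2588)  start (1,5)  tX=0.3934 tY=1.0818  stride 1/|dx|=1.0353 1/|dy|=3.8637
    cross x-line → (0,5), t=0.3934 (wall)
  → r_7 = 0.3934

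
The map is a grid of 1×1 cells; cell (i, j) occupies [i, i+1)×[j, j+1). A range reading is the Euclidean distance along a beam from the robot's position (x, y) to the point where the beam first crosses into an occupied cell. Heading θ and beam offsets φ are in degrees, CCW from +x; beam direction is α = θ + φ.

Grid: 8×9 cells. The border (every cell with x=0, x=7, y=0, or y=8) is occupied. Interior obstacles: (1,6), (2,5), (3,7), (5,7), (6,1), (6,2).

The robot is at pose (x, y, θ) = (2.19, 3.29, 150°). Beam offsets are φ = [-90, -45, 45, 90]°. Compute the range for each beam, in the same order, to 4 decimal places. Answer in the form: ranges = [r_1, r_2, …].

beam 1: φ=-90°, α=60°
  d=(0.5000,0.8660)  start (2,3)  tX=1.6200 tY=0.8198  stride 1/|dx|=2.0000 1/|dy|=1.1547
    cross y-line → (2,4), t=0.8198
    cross x-line → (3,4), t=1.6200
    cross y-line → (3,5), t=1.9745
    cross y-line → (3,6), t=3.1292
    cross x-line → (4,6), t=3.6200
    cross y-line → (4,7), t=4.2839
    cross y-line → (4,8), t=5.4386 (wall)
  → r_1 = 5.4386
beam 2: φ=-45°, α=105°
  d=(-0.2588,0.9659)  start (2,3)  tX=0.7341 tY=0.7350  stride 1/|dx|=3.8637 1/|dy|=1.0353
    cross x-line → (1,3), t=0.7341
    cross y-line → (1,4), t=0.7350
    cross y-line → (1,5), t=1.7703
    cross y-line → (1,6), t=2.8056 (wall)
  → r_2 = 2.8056
beam 3: φ=45°, α=195°
  d=(-0.9659,-0.2588)  start (2,3)  tX=0.1967 tY=1.1205  stride 1/|dx|=1.0353 1/|dy|=3.8637
    cross x-line → (1,3), t=0.1967
    cross y-line → (1,2), t=1.1205
    cross x-line → (0,2), t=1.2320 (wall)
  → r_3 = 1.2320
beam 4: φ=90°, α=240°
  d=(-0.5000,-0.8660)  start (2,3)  tX=0.3800 tY=0.3349  stride 1/|dx|=2.0000 1/|dy|=1.1547
    cross y-line → (2,2), t=0.3349
    cross x-line → (1,2), t=0.3800
    cross y-line → (1,1), t=1.4896
    cross x-line → (0,1), t=2.3800 (wall)
  → r_4 = 2.3800

ranges = [5.4386, 2.8056, 1.2320, 2.3800]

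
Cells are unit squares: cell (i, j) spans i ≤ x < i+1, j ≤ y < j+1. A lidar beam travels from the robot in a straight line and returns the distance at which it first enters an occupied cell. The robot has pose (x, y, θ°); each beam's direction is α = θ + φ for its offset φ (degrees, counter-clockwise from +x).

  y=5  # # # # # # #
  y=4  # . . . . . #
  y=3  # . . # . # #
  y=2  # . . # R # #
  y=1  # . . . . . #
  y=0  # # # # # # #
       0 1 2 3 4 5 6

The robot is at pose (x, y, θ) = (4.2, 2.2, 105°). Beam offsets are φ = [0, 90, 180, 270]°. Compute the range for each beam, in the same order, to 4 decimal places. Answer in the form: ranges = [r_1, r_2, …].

ranges = [0.7727, 0.2071, 1.2423, 0.8282]

beam 1: φ=0°, α=105°
  direction (-0.2588, 0.9659); cell (4,2); t to first gridline: x 0.7727, y 0.8282 (then +3.8637 / +1.0353)
    (3,2) via x @ 0.7727  # hit
  → r_1 = 0.7727
beam 2: φ=90°, α=195°
  direction (-0.9659, -0.2588); cell (4,2); t to first gridline: x 0.2071, y 0.7727 (then +1.0353 / +3.8637)
    (3,2) via x @ 0.2071  # hit
  → r_2 = 0.2071
beam 3: φ=180°, α=285°
  direction (0.2588, -0.9659); cell (4,2); t to first gridline: x 3.0910, y 0.2071 (then +3.8637 / +1.0353)
    (4,1) via y @ 0.2071
    (4,0) via y @ 1.2423  # hit
  → r_3 = 1.2423
beam 4: φ=270°, α=15°
  direction (0.9659, 0.2588); cell (4,2); t to first gridline: x 0.8282, y 3.0910 (then +1.0353 / +3.8637)
    (5,2) via x @ 0.8282  # hit
  → r_4 = 0.8282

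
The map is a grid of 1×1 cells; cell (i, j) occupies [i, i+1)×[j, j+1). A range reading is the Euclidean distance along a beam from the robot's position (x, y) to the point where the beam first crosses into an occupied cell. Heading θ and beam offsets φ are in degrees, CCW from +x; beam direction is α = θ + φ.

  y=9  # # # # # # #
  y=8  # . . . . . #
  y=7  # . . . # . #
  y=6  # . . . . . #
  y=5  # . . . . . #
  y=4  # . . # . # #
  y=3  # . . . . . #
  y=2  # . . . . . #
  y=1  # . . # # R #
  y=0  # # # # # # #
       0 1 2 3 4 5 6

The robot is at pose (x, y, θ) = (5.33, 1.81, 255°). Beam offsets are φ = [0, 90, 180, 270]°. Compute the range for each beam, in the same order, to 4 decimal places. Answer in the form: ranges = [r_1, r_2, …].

beam 1: φ=0°, α=255°
  cosα=-0.2588 sinα=-0.9659 | (5,1) | tMaxX 1.2750 tMaxY 0.8386 | tΔX 3.8637 tΔY 1.0353
    t=0.8386 [y] (5,0) — stop
  → r_1 = 0.8386
beam 2: φ=90°, α=345°
  cosα=0.9659 sinα=-0.2588 | (5,1) | tMaxX 0.6936 tMaxY 3.1296 | tΔX 1.0353 tΔY 3.8637
    t=0.6936 [x] (6,1) — stop
  → r_2 = 0.6936
beam 3: φ=180°, α=75°
  cosα=0.2588 sinα=0.9659 | (5,1) | tMaxX 2.5887 tMaxY 0.1967 | tΔX 3.8637 tΔY 1.0353
    t=0.1967 [y] (5,2)
    t=1.2320 [y] (5,3)
    t=2.2673 [y] (5,4) — stop
  → r_3 = 2.2673
beam 4: φ=270°, α=165°
  cosα=-0.9659 sinα=0.2588 | (5,1) | tMaxX 0.3416 tMaxY 0.7341 | tΔX 1.0353 tΔY 3.8637
    t=0.3416 [x] (4,1) — stop
  → r_4 = 0.3416

ranges = [0.8386, 0.6936, 2.2673, 0.3416]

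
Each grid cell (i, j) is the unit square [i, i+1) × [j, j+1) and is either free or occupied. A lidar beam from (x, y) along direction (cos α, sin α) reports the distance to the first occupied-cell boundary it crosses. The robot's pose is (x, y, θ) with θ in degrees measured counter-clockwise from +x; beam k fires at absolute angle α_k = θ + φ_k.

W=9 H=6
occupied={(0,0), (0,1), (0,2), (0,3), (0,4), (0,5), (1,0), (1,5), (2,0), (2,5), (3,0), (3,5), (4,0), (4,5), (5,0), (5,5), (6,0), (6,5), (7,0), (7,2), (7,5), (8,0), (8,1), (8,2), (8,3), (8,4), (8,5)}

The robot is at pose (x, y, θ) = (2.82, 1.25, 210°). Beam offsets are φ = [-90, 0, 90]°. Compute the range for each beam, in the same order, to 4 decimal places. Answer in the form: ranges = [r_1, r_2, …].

beam 1: φ=-90°, α=120°
  d=(-0.5000,0.8660)  start (2,1)  tX=1.6400 tY=0.8660  stride 1/|dx|=2.0000 1/|dy|=1.1547
    cross y-line → (2,2), t=0.8660
    cross x-line → (1,2), t=1.6400
    cross y-line → (1,3), t=2.0207
    cross y-line → (1,4), t=3.1754
    cross x-line → (0,4), t=3.6400 (wall)
  → r_1 = 3.6400
beam 2: φ=0°, α=210°
  d=(-0.8660,-0.5000)  start (2,1)  tX=0.9469 tY=0.5000  stride 1/|dx|=1.1547 1/|dy|=2.0000
    cross y-line → (2,0), t=0.5000 (wall)
  → r_2 = 0.5000
beam 3: φ=90°, α=300°
  d=(0.5000,-0.8660)  start (2,1)  tX=0.3600 tY=0.2887  stride 1/|dx|=2.0000 1/|dy|=1.1547
    cross y-line → (2,0), t=0.2887 (wall)
  → r_3 = 0.2887

ranges = [3.6400, 0.5000, 0.2887]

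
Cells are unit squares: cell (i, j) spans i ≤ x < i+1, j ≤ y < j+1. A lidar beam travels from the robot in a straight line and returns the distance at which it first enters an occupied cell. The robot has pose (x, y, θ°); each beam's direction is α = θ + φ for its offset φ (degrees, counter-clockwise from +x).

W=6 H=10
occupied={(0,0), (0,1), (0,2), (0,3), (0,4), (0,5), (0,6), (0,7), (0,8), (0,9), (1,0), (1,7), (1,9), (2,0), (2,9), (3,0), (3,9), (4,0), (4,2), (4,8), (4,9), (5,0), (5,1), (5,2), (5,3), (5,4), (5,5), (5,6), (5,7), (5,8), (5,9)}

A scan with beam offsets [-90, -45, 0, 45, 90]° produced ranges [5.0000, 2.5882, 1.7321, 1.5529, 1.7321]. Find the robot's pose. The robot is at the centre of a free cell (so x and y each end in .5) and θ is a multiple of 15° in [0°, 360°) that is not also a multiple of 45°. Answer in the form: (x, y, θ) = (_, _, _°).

(x, y, θ) = (2.5, 7.5, 30°)

The pose lattice has 29·16 = 464 candidates. Test each by forward raycasting.
  (4.5, 7.5, 330°): beam 1 = 7.0000 ≠ 5.0000 ✗
  (4.5, 4.5, 150°): beam 1 = 1.0000 ≠ 5.0000 ✗
  (3.5, 2.5, 120°): beam 1 = 0.5774 ≠ 5.0000 ✗
  (3.5, 4.5, 285°): beam 1 = 2.5882 ≠ 5.0000 ✗
  …
  (2.5, 7.5, 30°): r_1=5.0000, r_2=2.5882, r_3=1.7321, r_4=1.5529, r_5=1.7321 — all match ✓
No second candidate reproduces the full scan.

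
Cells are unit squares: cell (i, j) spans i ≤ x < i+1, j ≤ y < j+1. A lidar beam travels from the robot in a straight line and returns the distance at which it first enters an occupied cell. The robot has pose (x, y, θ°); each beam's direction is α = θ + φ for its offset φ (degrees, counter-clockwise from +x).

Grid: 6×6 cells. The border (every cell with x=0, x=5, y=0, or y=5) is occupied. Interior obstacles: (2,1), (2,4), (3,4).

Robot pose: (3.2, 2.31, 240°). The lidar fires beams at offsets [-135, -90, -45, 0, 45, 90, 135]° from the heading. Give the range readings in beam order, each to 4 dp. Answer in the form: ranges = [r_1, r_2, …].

beam 1: φ=-135°, α=105°
  d=(-0.2588,0.9659)  start (3,2)  tX=0.7727 tY=0.7143  stride 1/|dx|=3.8637 1/|dy|=1.0353
    cross y-line → (3,3), t=0.7143
    cross x-line → (2,3), t=0.7727
    cross y-line → (2,4), t=1.7496 (wall)
  → r_1 = 1.7496
beam 2: φ=-90°, α=150°
  d=(-0.8660,0.5000)  start (3,2)  tX=0.2309 tY=1.3800  stride 1/|dx|=1.1547 1/|dy|=2.0000
    cross x-line → (2,2), t=0.2309
    cross y-line → (2,3), t=1.3800
    cross x-line → (1,3), t=1.3856
    cross x-line → (0,3), t=2.5403 (wall)
  → r_2 = 2.5403
beam 3: φ=-45°, α=195°
  d=(-0.9659,-0.2588)  start (3,2)  tX=0.2071 tY=1.1977  stride 1/|dx|=1.0353 1/|dy|=3.8637
    cross x-line → (2,2), t=0.2071
    cross y-line → (2,1), t=1.1977 (wall)
  → r_3 = 1.1977
beam 4: φ=0°, α=240°
  d=(-0.5000,-0.8660)  start (3,2)  tX=0.4000 tY=0.3580  stride 1/|dx|=2.0000 1/|dy|=1.1547
    cross y-line → (3,1), t=0.3580
    cross x-line → (2,1), t=0.4000 (wall)
  → r_4 = 0.4000
beam 5: φ=45°, α=285°
  d=(0.2588,-0.9659)  start (3,2)  tX=3.0910 tY=0.3209  stride 1/|dx|=3.8637 1/|dy|=1.0353
    cross y-line → (3,1), t=0.3209
    cross y-line → (3,0), t=1.3562 (wall)
  → r_5 = 1.3562
beam 6: φ=90°, α=330°
  d=(0.8660,-0.5000)  start (3,2)  tX=0.9238 tY=0.6200  stride 1/|dx|=1.1547 1/|dy|=2.0000
    cross y-line → (3,1), t=0.6200
    cross x-line → (4,1), t=0.9238
    cross x-line → (5,1), t=2.0785 (wall)
  → r_6 = 2.0785
beam 7: φ=135°, α=15°
  d=(0.9659,0.2588)  start (3,2)  tX=0.8282 tY=2.6660  stride 1/|dx|=1.0353 1/|dy|=3.8637
    cross x-line → (4,2), t=0.8282
    cross x-line → (5,2), t=1.8635 (wall)
  → r_7 = 1.8635

ranges = [1.7496, 2.5403, 1.1977, 0.4000, 1.3562, 2.0785, 1.8635]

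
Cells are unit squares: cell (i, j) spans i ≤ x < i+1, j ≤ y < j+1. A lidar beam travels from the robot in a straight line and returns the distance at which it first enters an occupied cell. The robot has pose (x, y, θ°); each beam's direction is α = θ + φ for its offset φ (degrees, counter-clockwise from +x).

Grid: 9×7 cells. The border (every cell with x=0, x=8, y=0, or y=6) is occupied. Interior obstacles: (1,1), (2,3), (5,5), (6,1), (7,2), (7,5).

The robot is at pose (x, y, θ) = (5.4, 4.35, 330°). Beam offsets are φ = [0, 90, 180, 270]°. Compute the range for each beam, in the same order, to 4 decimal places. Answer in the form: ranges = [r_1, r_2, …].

ranges = [2.7000, 0.7506, 3.3000, 3.8682]

beam 1: φ=0°, α=330°
  cosα=0.8660 sinα=-0.5000 | (5,4) | tMaxX 0.6928 tMaxY 0.7000 | tΔX 1.1547 tΔY 2.0000
    t=0.6928 [x] (6,4)
    t=0.7000 [y] (6,3)
    t=1.8475 [x] (7,3)
    t=2.7000 [y] (7,2) — stop
  → r_1 = 2.7000
beam 2: φ=90°, α=60°
  cosα=0.5000 sinα=0.8660 | (5,4) | tMaxX 1.2000 tMaxY 0.7506 | tΔX 2.0000 tΔY 1.1547
    t=0.7506 [y] (5,5) — stop
  → r_2 = 0.7506
beam 3: φ=180°, α=150°
  cosα=-0.8660 sinα=0.5000 | (5,4) | tMaxX 0.4619 tMaxY 1.3000 | tΔX 1.1547 tΔY 2.0000
    t=0.4619 [x] (4,4)
    t=1.3000 [y] (4,5)
    t=1.6166 [x] (3,5)
    t=2.7713 [x] (2,5)
    t=3.3000 [y] (2,6) — stop
  → r_3 = 3.3000
beam 4: φ=270°, α=240°
  cosα=-0.5000 sinα=-0.8660 | (5,4) | tMaxX 0.8000 tMaxY 0.4041 | tΔX 2.0000 tΔY 1.1547
    t=0.4041 [y] (5,3)
    t=0.8000 [x] (4,3)
    t=1.5588 [y] (4,2)
    t=2.7135 [y] (4,1)
    t=2.8000 [x] (3,1)
    t=3.8682 [y] (3,0) — stop
  → r_4 = 3.8682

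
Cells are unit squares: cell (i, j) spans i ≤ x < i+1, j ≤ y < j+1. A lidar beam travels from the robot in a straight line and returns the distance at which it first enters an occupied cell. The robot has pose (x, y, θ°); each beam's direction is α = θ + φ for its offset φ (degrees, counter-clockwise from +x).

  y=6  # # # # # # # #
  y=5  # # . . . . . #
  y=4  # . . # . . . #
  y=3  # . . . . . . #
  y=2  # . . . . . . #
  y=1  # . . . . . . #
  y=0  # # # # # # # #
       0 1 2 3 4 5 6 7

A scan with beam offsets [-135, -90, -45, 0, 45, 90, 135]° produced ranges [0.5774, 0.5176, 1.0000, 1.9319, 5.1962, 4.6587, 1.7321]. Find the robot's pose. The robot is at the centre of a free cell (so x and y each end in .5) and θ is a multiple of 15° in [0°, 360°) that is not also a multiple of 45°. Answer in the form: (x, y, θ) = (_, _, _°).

(x, y, θ) = (5.5, 5.5, 195°)

Candidates: 28 free-cell centres × 16 headings = 448 poses. Raycast each; keep the one whose scan matches to 4 dp.
  (1.5, 1.5, 255°): beam 1 = 1.0000 ≠ 0.5774 ✗
  (4.5, 3.5, 345°): beam 1 = 4.0415 ≠ 0.5774 ✗
  (6.5, 3.5, 75°): beam 1 = 1.0000 ≠ 0.5774 ✗
  …
  (5.5, 5.5, 195°): r_1=0.5774, r_2=0.5176, r_3=1.0000, r_4=1.9319, r_5=5.1962, r_6=4.6587, r_7=1.7321 — all match ✓
Unique over the lattice → pose = (5.5, 5.5, 195°).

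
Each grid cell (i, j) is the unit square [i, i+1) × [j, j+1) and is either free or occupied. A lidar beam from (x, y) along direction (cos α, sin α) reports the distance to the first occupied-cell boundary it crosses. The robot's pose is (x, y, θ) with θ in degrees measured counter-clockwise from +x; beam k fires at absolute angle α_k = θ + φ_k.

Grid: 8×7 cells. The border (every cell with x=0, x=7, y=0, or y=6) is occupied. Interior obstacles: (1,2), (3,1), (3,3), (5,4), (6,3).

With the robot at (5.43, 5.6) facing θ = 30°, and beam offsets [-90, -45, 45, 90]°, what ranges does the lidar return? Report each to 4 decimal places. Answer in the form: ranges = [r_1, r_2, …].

beam 1: φ=-90°, α=300°
  cosα=0.5000 sinα=-0.8660 | (5,5) | tMaxX 1.1400 tMaxY 0.6928 | tΔX 2.0000 tΔY 1.1547
    t=0.6928 [y] (5,4) — stop
  → r_1 = 0.6928
beam 2: φ=-45°, α=345°
  cosα=0.9659 sinα=-0.2588 | (5,5) | tMaxX 0.5901 tMaxY 2.3182 | tΔX 1.0353 tΔY 3.8637
    t=0.5901 [x] (6,5)
    t=1.6254 [x] (7,5) — stop
  → r_2 = 1.6254
beam 3: φ=45°, α=75°
  cosα=0.2588 sinα=0.9659 | (5,5) | tMaxX 2.2023 tMaxY 0.4141 | tΔX 3.8637 tΔY 1.0353
    t=0.4141 [y] (5,6) — stop
  → r_3 = 0.4141
beam 4: φ=90°, α=120°
  cosα=-0.5000 sinα=0.8660 | (5,5) | tMaxX 0.8600 tMaxY 0.4619 | tΔX 2.0000 tΔY 1.1547
    t=0.4619 [y] (5,6) — stop
  → r_4 = 0.4619

ranges = [0.6928, 1.6254, 0.4141, 0.4619]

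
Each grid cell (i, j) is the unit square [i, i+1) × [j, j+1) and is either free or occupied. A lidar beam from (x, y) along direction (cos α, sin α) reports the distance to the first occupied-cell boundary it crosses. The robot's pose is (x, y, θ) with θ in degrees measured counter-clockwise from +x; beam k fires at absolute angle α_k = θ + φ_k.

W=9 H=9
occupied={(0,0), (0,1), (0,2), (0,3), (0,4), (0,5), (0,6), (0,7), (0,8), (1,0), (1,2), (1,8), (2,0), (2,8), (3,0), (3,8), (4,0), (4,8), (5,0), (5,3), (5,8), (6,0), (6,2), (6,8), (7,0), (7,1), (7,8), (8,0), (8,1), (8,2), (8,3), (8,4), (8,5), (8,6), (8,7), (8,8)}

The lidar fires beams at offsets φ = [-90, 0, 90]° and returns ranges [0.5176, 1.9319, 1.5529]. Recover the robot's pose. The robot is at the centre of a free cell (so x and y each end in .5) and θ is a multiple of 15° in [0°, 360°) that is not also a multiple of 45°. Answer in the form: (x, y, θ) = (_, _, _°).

The pose lattice has 45·16 = 720 candidates. Test each by forward raycasting.
  (2.5, 2.5, 345°): beam 1 = 1.5529 ≠ 0.5176 ✗
  (7.5, 7.5, 60°): beam 1 = 0.5774 ≠ 0.5176 ✗
  (3.5, 3.5, 345°): beam 1 = 2.5882 ≠ 0.5176 ✗
  (3.5, 2.5, 255°): beam 1 = 1.5529 ≠ 0.5176 ✗
  (2.5, 4.5, 255°): beam 1 = 1.5529 ≠ 0.5176 ✗
  …
  (7.5, 3.5, 75°): r_1=0.5176, r_2=1.9319, r_3=1.5529 — all match ✓
Unique over the lattice → pose = (7.5, 3.5, 75°).

(x, y, θ) = (7.5, 3.5, 75°)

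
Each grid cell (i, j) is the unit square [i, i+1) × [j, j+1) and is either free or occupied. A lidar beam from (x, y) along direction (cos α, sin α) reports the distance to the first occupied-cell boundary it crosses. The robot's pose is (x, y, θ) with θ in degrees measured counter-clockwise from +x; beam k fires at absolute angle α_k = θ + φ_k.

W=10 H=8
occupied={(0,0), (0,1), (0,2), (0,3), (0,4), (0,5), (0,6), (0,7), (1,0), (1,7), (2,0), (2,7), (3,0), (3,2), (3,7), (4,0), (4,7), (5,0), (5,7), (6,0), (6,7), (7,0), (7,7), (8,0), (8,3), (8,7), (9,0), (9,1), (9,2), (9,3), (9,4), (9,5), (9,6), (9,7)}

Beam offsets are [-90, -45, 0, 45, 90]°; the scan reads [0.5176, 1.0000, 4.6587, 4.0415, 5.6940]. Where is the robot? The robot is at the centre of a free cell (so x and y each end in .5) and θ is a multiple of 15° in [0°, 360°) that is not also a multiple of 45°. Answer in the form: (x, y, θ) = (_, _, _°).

(x, y, θ) = (5.5, 6.5, 195°)

Candidates: 46 free-cell centres × 16 headings = 736 poses. Raycast each; keep the one whose scan matches to 4 dp.
  (4.5, 6.5, 165°): beam 2 = 0.5774 ≠ 1.0000 ✗
  (7.5, 3.5, 345°): beam 1 = 2.5882 ≠ 0.5176 ✗
  (3.5, 4.5, 165°): beam 1 = 2.5882 ≠ 0.5176 ✗
  …
  (5.5, 6.5, 195°): r_1=0.5176, r_2=1.0000, r_3=4.6587, r_4=4.0415, r_5=5.6940 — all match ✓
No second candidate reproduces the full scan.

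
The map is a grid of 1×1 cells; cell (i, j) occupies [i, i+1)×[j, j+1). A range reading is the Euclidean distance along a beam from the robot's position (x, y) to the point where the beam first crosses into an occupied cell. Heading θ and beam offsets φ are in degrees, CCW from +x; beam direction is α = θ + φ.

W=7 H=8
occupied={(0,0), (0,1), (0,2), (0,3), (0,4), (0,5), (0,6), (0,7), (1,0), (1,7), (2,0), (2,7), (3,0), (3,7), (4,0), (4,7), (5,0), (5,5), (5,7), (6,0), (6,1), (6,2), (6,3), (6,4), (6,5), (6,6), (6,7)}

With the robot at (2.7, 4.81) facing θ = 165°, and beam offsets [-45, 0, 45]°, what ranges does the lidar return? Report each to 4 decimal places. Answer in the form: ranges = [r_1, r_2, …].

ranges = [2.5288, 1.7600, 1.9630]

beam 1: φ=-45°, α=120°
  dir = (cos 120°, sin 120°) = (-0.5000, 0.8660); from cell (2,4)
  next x-line at t=1.4000, next y-line at t=0.2194; Δt_x=2.0000, Δt_y=1.1547
    y: enter (2,5) at t=0.2194
    y: enter (2,6) at t=1.3741
    x: enter (1,6) at t=1.4000
    y: enter (1,7) at t=2.5288 ← occupied
  → r_1 = 2.5288
beam 2: φ=0°, α=165°
  dir = (cos 165°, sin 165°) = (-0.9659, 0.2588); from cell (2,4)
  next x-line at t=0.7247, next y-line at t=0.7341; Δt_x=1.0353, Δt_y=3.8637
    x: enter (1,4) at t=0.7247
    y: enter (1,5) at t=0.7341
    x: enter (0,5) at t=1.7600 ← occupied
  → r_2 = 1.7600
beam 3: φ=45°, α=210°
  dir = (cos 210°, sin 210°) = (-0.8660, -0.5000); from cell (2,4)
  next x-line at t=0.8083, next y-line at t=1.6200; Δt_x=1.1547, Δt_y=2.0000
    x: enter (1,4) at t=0.8083
    y: enter (1,3) at t=1.6200
    x: enter (0,3) at t=1.9630 ← occupied
  → r_3 = 1.9630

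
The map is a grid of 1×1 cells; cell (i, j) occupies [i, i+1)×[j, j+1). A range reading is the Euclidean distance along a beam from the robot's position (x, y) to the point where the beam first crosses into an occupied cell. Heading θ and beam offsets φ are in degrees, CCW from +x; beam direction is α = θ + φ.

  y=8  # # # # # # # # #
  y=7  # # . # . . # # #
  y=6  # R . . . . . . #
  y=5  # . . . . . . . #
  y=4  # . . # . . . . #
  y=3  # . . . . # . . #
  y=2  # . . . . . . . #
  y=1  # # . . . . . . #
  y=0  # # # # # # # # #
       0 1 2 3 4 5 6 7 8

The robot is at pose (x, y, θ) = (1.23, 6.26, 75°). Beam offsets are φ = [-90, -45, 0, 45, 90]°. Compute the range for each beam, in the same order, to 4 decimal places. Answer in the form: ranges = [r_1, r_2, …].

beam 1: φ=-90°, α=345°
  direction (0.9659, -0.2588); cell (1,6); t to first gridline: x 0.7972, y 1.0046 (then +1.0353 / +3.8637)
    (2,6) via x @ 0.7972
    (2,5) via y @ 1.0046
    (3,5) via x @ 1.8324
    (4,5) via x @ 2.8677
    (5,5) via x @ 3.9030
    (5,4) via y @ 4.8683
    (6,4) via x @ 4.9383
    (7,4) via x @ 5.9735
    (8,4) via x @ 7.0088  # hit
  → r_1 = 7.0088
beam 2: φ=-45°, α=30°
  direction (0.8660, 0.5000); cell (1,6); t to first gridline: x 0.8891, y 1.4800 (then +1.1547 / +2.0000)
    (2,6) via x @ 0.8891
    (2,7) via y @ 1.4800
    (3,7) via x @ 2.0438  # hit
  → r_2 = 2.0438
beam 3: φ=0°, α=75°
  direction (0.2588, 0.9659); cell (1,6); t to first gridline: x 2.9751, y 0.7661 (then +3.8637 / +1.0353)
    (1,7) via y @ 0.7661  # hit
  → r_3 = 0.7661
beam 4: φ=45°, α=120°
  direction (-0.5000, 0.8660); cell (1,6); t to first gridline: x 0.4600, y 0.8545 (then +2.0000 / +1.1547)
    (0,6) via x @ 0.4600  # hit
  → r_4 = 0.4600
beam 5: φ=90°, α=165°
  direction (-0.9659, 0.2588); cell (1,6); t to first gridline: x 0.2381, y 2.8591 (then +1.0353 / +3.8637)
    (0,6) via x @ 0.2381  # hit
  → r_5 = 0.2381

ranges = [7.0088, 2.0438, 0.7661, 0.4600, 0.2381]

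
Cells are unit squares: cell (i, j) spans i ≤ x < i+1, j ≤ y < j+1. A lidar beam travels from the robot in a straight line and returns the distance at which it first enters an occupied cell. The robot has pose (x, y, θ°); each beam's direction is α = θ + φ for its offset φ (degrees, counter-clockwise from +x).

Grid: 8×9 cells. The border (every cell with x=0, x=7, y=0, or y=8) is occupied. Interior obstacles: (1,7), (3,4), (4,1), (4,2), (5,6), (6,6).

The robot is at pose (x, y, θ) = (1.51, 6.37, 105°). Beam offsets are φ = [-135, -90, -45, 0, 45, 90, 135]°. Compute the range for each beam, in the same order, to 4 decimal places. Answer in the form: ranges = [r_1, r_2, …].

ranges = [2.7400, 5.6837, 0.7275, 0.6522, 0.5889, 0.5280, 1.0200]

beam 1: φ=-135°, α=330°
  cosα=0.8660 sinα=-0.5000 | (1,6) | tMaxX 0.5658 tMaxY 0.7400 | tΔX 1.1547 tΔY 2.0000
    t=0.5658 [x] (2,6)
    t=0.7400 [y] (2,5)
    t=1.7205 [x] (3,5)
    t=2.7400 [y] (3,4) — stop
  → r_1 = 2.7400
beam 2: φ=-90°, α=15°
  cosα=0.9659 sinα=0.2588 | (1,6) | tMaxX 0.5073 tMaxY 2.4341 | tΔX 1.0353 tΔY 3.8637
    t=0.5073 [x] (2,6)
    t=1.5426 [x] (3,6)
    t=2.4341 [y] (3,7)
    t=2.5778 [x] (4,7)
    t=3.6131 [x] (5,7)
    t=4.6484 [x] (6,7)
    t=5.6837 [x] (7,7) — stop
  → r_2 = 5.6837
beam 3: φ=-45°, α=60°
  cosα=0.5000 sinα=0.8660 | (1,6) | tMaxX 0.9800 tMaxY 0.7275 | tΔX 2.0000 tΔY 1.1547
    t=0.7275 [y] (1,7) — stop
  → r_3 = 0.7275
beam 4: φ=0°, α=105°
  cosα=-0.2588 sinα=0.9659 | (1,6) | tMaxX 1.9705 tMaxY 0.6522 | tΔX 3.8637 tΔY 1.0353
    t=0.6522 [y] (1,7) — stop
  → r_4 = 0.6522
beam 5: φ=45°, α=150°
  cosα=-0.8660 sinα=0.5000 | (1,6) | tMaxX 0.5889 tMaxY 1.2600 | tΔX 1.1547 tΔY 2.0000
    t=0.5889 [x] (0,6) — stop
  → r_5 = 0.5889
beam 6: φ=90°, α=195°
  cosα=-0.9659 sinα=-0.2588 | (1,6) | tMaxX 0.5280 tMaxY 1.4296 | tΔX 1.0353 tΔY 3.8637
    t=0.5280 [x] (0,6) — stop
  → r_6 = 0.5280
beam 7: φ=135°, α=240°
  cosα=-0.5000 sinα=-0.8660 | (1,6) | tMaxX 1.0200 tMaxY 0.4272 | tΔX 2.0000 tΔY 1.1547
    t=0.4272 [y] (1,5)
    t=1.0200 [x] (0,5) — stop
  → r_7 = 1.0200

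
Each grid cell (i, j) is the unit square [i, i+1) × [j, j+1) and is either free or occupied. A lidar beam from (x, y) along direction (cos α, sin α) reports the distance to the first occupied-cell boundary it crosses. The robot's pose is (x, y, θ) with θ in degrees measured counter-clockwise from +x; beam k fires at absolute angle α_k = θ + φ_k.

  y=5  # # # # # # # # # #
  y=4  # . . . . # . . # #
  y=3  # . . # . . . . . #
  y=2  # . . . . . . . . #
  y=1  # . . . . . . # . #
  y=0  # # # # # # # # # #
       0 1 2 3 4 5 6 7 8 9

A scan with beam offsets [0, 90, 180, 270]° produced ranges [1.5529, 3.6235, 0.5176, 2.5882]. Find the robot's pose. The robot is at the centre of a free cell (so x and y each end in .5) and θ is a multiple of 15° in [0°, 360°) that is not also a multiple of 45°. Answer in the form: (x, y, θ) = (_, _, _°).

Candidates: 28 free-cell centres × 16 headings = 448 poses. Raycast each; keep the one whose scan matches to 4 dp.
  (2.5, 1.5, 120°): beam 1 = 3.0000 ≠ 1.5529 ✗
  (2.5, 2.5, 300°): beam 1 = 1.7321 ≠ 1.5529 ✗
  (6.5, 3.5, 195°): beam 1 = 5.6940 ≠ 1.5529 ✗
  …
  (3.5, 2.5, 255°): r_1=1.5529, r_2=3.6235, r_3=0.5176, r_4=2.5882 — all match ✓
Unique over the lattice → pose = (3.5, 2.5, 255°).

(x, y, θ) = (3.5, 2.5, 255°)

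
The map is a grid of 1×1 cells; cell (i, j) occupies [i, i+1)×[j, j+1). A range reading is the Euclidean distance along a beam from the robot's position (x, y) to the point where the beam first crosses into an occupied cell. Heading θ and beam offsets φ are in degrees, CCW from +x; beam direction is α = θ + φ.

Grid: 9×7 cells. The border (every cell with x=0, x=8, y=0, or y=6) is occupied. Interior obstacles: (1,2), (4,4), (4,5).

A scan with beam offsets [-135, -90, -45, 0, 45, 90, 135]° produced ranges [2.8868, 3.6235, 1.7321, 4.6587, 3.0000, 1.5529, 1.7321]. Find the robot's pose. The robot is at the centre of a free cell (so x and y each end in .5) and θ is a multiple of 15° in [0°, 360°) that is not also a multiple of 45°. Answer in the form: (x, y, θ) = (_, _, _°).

(x, y, θ) = (5.5, 2.5, 165°)

The pose lattice has 32·16 = 512 candidates. Test each by forward raycasting.
  (7.5, 2.5, 60°): beam 1 = 1.5529 ≠ 2.8868 ✗
  (6.5, 3.5, 240°): beam 1 = 2.5882 ≠ 2.8868 ✗
  (3.5, 5.5, 255°): beam 1 = 0.5774 ≠ 2.8868 ✗
  …
  (5.5, 2.5, 165°): r_1=2.8868, r_2=3.6235, r_3=1.7321, r_4=4.6587, r_5=3.0000, r_6=1.5529, r_7=1.7321 — all match ✓
Only this pose fits every beam.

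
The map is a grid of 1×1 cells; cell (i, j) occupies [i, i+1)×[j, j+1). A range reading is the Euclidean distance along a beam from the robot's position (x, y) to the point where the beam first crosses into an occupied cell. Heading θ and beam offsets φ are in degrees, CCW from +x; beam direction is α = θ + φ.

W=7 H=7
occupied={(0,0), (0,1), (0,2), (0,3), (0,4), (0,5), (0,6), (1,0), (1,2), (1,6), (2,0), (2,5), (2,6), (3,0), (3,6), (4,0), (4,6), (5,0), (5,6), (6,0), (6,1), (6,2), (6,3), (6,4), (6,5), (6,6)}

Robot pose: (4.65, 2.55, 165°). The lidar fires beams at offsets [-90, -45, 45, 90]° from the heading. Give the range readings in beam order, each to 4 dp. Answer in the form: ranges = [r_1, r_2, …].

ranges = [3.5717, 3.3000, 3.1000, 1.6047]

beam 1: φ=-90°, α=75°
  direction (0.2588, 0.9659); cell (4,2); t to first gridline: x 1.3523, y 0.4659 (then +3.8637 / +1.0353)
    (4,3) via y @ 0.4659
    (5,3) via x @ 1.3523
    (5,4) via y @ 1.5012
    (5,5) via y @ 2.5364
    (5,6) via y @ 3.5717  # hit
  → r_1 = 3.5717
beam 2: φ=-45°, α=120°
  direction (-0.5000, 0.8660); cell (4,2); t to first gridline: x 1.3000, y 0.5196 (then +2.0000 / +1.1547)
    (4,3) via y @ 0.5196
    (3,3) via x @ 1.3000
    (3,4) via y @ 1.6743
    (3,5) via y @ 2.8290
    (2,5) via x @ 3.3000  # hit
  → r_2 = 3.3000
beam 3: φ=45°, α=210°
  direction (-0.8660, -0.5000); cell (4,2); t to first gridline: x 0.7506, y 1.1000 (then +1.1547 / +2.0000)
    (3,2) via x @ 0.7506
    (3,1) via y @ 1.1000
    (2,1) via x @ 1.9053
    (1,1) via x @ 3.0600
    (1,0) via y @ 3.1000  # hit
  → r_3 = 3.1000
beam 4: φ=90°, α=255°
  direction (-0.2588, -0.9659); cell (4,2); t to first gridline: x 2.5114, y 0.5694 (then +3.8637 / +1.0353)
    (4,1) via y @ 0.5694
    (4,0) via y @ 1.6047  # hit
  → r_4 = 1.6047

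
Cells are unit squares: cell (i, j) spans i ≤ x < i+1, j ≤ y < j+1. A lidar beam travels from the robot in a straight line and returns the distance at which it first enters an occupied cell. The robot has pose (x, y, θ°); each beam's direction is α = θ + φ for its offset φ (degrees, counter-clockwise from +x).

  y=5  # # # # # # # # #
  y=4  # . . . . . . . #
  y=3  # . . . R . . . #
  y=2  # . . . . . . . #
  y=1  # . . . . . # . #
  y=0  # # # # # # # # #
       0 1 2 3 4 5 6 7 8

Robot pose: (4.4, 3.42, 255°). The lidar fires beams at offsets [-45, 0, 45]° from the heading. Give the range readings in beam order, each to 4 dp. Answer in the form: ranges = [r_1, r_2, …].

ranges = [3.9260, 2.5054, 2.7944]

beam 1: φ=-45°, α=210°
  d=(-0.8660,-0.5000)  start (4,3)  tX=0.4619 tY=0.8400  stride 1/|dx|=1.1547 1/|dy|=2.0000
    cross x-line → (3,3), t=0.4619
    cross y-line → (3,2), t=0.8400
    cross x-line → (2,2), t=1.6166
    cross x-line → (1,2), t=2.7713
    cross y-line → (1,1), t=2.8400
    cross x-line → (0,1), t=3.9260 (wall)
  → r_1 = 3.9260
beam 2: φ=0°, α=255°
  d=(-0.2588,-0.9659)  start (4,3)  tX=1.5455 tY=0.4348  stride 1/|dx|=3.8637 1/|dy|=1.0353
    cross y-line → (4,2), t=0.4348
    cross y-line → (4,1), t=1.4701
    cross x-line → (3,1), t=1.5455
    cross y-line → (3,0), t=2.5054 (wall)
  → r_2 = 2.5054
beam 3: φ=45°, α=300°
  d=(0.5000,-0.8660)  start (4,3)  tX=1.2000 tY=0.4850  stride 1/|dx|=2.0000 1/|dy|=1.1547
    cross y-line → (4,2), t=0.4850
    cross x-line → (5,2), t=1.2000
    cross y-line → (5,1), t=1.6397
    cross y-line → (5,0), t=2.7944 (wall)
  → r_3 = 2.7944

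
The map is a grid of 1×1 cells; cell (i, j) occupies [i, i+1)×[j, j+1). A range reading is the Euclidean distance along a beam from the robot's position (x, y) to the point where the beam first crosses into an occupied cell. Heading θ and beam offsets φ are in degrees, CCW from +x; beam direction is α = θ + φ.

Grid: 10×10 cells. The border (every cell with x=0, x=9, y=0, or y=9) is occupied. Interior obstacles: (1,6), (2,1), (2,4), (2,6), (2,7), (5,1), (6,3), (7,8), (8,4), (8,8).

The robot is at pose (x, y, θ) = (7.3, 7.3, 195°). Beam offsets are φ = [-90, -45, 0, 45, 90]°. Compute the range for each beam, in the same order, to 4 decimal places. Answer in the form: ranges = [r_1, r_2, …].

beam 1: φ=-90°, α=105°
  d=(-0.2588,0.9659)  start (7,7)  tX=1.1591 tY=0.7247  stride 1/|dx|=3.8637 1/|dy|=1.0353
    cross y-line → (7,8), t=0.7247 (wall)
  → r_1 = 0.7247
beam 2: φ=-45°, α=150°
  d=(-0.8660,0.5000)  start (7,7)  tX=0.3464 tY=1.4000  stride 1/|dx|=1.1547 1/|dy|=2.0000
    cross x-line → (6,7), t=0.3464
    cross y-line → (6,8), t=1.4000
    cross x-line → (5,8), t=1.5011
    cross x-line → (4,8), t=2.6558
    cross y-line → (4,9), t=3.4000 (wall)
  → r_2 = 3.4000
beam 3: φ=0°, α=195°
  d=(-0.9659,-0.2588)  start (7,7)  tX=0.3106 tY=1.1591  stride 1/|dx|=1.0353 1/|dy|=3.8637
    cross x-line → (6,7), t=0.3106
    cross y-line → (6,6), t=1.1591
    cross x-line → (5,6), t=1.3459
    cross x-line → (4,6), t=2.3811
    cross x-line → (3,6), t=3.4164
    cross x-line → (2,6), t=4.4517 (wall)
  → r_3 = 4.4517
beam 4: φ=45°, α=240°
  d=(-0.5000,-0.8660)  start (7,7)  tX=0.6000 tY=0.3464  stride 1/|dx|=2.0000 1/|dy|=1.1547
    cross y-line → (7,6), t=0.3464
    cross x-line → (6,6), t=0.6000
    cross y-line → (6,5), t=1.5011
    cross x-line → (5,5), t=2.6000
    cross y-line → (5,4), t=2.6558
    cross y-line → (5,3), t=3.8105
    cross x-line → (4,3), t=4.6000
    cross y-line → (4,2), t=4.9652
    cross y-line → (4,1), t=6.1199
    cross x-line → (3,1), t=6.6000
    cross y-line → (3,0), t=7.2746 (wall)
  → r_4 = 7.2746
beam 5: φ=90°, α=285°
  d=(0.2588,-0.9659)  start (7,7)  tX=2.7046 tY=0.3106  stride 1/|dx|=3.8637 1/|dy|=1.0353
    cross y-line → (7,6), t=0.3106
    cross y-line → (7,5), t=1.3459
    cross y-line → (7,4), t=2.3811
    cross x-line → (8,4), t=2.7046 (wall)
  → r_5 = 2.7046

ranges = [0.7247, 3.4000, 4.4517, 7.2746, 2.7046]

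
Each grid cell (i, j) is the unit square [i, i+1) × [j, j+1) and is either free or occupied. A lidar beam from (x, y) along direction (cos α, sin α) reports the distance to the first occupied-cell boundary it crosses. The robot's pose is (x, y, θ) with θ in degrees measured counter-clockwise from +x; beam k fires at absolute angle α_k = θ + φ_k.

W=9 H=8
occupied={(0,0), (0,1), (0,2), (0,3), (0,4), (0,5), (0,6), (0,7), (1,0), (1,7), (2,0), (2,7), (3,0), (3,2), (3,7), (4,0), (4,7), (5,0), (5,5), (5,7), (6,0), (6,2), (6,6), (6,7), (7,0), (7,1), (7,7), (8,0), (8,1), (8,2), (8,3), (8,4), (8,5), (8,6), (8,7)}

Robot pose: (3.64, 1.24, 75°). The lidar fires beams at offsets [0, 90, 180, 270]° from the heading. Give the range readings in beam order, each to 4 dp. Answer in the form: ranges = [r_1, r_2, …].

beam 1: φ=0°, α=75°
  d=(0.2588,0.9659)  start (3,1)  tX=1.3909 tY=0.7868  stride 1/|dx|=3.8637 1/|dy|=1.0353
    cross y-line → (3,2), t=0.7868 (wall)
  → r_1 = 0.7868
beam 2: φ=90°, α=165°
  d=(-0.9659,0.2588)  start (3,1)  tX=0.6626 tY=2.9364  stride 1/|dx|=1.0353 1/|dy|=3.8637
    cross x-line → (2,1), t=0.6626
    cross x-line → (1,1), t=1.6979
    cross x-line → (0,1), t=2.7331 (wall)
  → r_2 = 2.7331
beam 3: φ=180°, α=255°
  d=(-0.2588,-0.9659)  start (3,1)  tX=2.4728 tY=0.2485  stride 1/|dx|=3.8637 1/|dy|=1.0353
    cross y-line → (3,0), t=0.2485 (wall)
  → r_3 = 0.2485
beam 4: φ=270°, α=345°
  d=(0.9659,-0.2588)  start (3,1)  tX=0.3727 tY=0.9273  stride 1/|dx|=1.0353 1/|dy|=3.8637
    cross x-line → (4,1), t=0.3727
    cross y-line → (4,0), t=0.9273 (wall)
  → r_4 = 0.9273

ranges = [0.7868, 2.7331, 0.2485, 0.9273]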